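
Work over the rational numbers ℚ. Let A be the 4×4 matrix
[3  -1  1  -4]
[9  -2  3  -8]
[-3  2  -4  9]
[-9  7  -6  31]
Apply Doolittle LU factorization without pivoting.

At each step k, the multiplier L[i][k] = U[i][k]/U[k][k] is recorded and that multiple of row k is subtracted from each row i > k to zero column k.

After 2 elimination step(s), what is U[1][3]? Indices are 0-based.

k=0: U[0][0]=3
  eliminate (1,0): mult=3, new row 1: (0, 1, 0, 4); set L[1][0]=3
  eliminate (2,0): mult=-1, new row 2: (0, 1, -3, 5); set L[2][0]=-1
  eliminate (3,0): mult=-3, new row 3: (0, 4, -3, 19); set L[3][0]=-3
k=1: U[1][1]=1
  eliminate (2,1): mult=1, new row 2: (0, 0, -3, 1); set L[2][1]=1
  eliminate (3,1): mult=4, new row 3: (0, 0, -3, 3); set L[3][1]=4

U[1][3] = 4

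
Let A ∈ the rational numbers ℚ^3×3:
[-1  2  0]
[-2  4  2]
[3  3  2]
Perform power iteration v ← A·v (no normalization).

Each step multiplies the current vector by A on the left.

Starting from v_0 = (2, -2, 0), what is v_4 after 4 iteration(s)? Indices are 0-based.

v_4 = (-378, -1296, -1350)

v_0 = (2, -2, 0).
v_1 = A·v_0 = (-6, -12, 0).
v_2 = A·v_1 = (-18, -36, -54).
v_3 = A·v_2 = (-54, -216, -270).
v_4 = A·v_3 = (-378, -1296, -1350).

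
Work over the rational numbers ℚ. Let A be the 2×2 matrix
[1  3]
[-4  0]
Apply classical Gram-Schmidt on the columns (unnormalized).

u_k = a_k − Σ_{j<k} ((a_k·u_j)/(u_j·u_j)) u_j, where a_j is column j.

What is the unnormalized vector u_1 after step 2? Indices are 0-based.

Step 1: u_0 = a_0 = (1, -4).
Step 2: u_1 = a_1 − (3/17)·u_0 = (48/17, 12/17).

u_1 = (48/17, 12/17)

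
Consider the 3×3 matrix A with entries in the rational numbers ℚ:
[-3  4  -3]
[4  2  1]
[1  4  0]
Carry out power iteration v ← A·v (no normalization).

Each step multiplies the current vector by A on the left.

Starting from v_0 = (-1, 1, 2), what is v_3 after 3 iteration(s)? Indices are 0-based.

v_0 = (-1, 1, 2).
v_1 = A·v_0 = (1, 0, 3).
v_2 = A·v_1 = (-12, 7, 1).
v_3 = A·v_2 = (61, -33, 16).

v_3 = (61, -33, 16)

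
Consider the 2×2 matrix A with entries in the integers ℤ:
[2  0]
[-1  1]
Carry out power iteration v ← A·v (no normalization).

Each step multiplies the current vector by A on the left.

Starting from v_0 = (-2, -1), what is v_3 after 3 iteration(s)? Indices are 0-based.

v_0 = (-2, -1).
v_1 = A·v_0 = (-4, 1).
v_2 = A·v_1 = (-8, 5).
v_3 = A·v_2 = (-16, 13).

v_3 = (-16, 13)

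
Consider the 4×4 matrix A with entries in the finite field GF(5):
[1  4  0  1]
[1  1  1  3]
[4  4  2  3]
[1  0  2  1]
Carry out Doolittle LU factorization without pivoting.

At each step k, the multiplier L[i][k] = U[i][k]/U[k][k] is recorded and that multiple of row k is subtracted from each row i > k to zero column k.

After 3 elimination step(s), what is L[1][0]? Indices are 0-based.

k=0: U[0][0]=1
  eliminate (1,0): mult=1, new row 1: (0, 2, 1, 2); set L[1][0]=1
  eliminate (2,0): mult=4, new row 2: (0, 3, 2, 4); set L[2][0]=4
  eliminate (3,0): mult=1, new row 3: (0, 1, 2, 0); set L[3][0]=1
k=1: U[1][1]=2
  eliminate (2,1): mult=4, new row 2: (0, 0, 3, 1); set L[2][1]=4
  eliminate (3,1): mult=3, new row 3: (0, 0, 4, 4); set L[3][1]=3
k=2: U[2][2]=3
  eliminate (3,2): mult=3, new row 3: (0, 0, 0, 1); set L[3][2]=3

L[1][0] = 1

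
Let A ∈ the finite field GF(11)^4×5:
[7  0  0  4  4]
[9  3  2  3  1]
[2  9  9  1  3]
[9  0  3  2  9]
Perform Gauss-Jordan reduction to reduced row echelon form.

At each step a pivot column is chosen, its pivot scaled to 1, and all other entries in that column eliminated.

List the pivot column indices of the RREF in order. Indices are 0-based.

step 1: normalize row 0 (÷7) = (1, 0, 0, 10, 10)
  row 1: subtract 9×row0 = (0, 3, 2, 1, 10)
  row 2: subtract 2×row0 = (0, 9, 9, 3, 5)
  row 3: subtract 9×row0 = (0, 0, 3, 0, 7)
step 2: normalize row 1 (÷3) = (0, 1, 8, 4, 7)
  row 2: subtract 9×row1 = (0, 0, 3, 0, 8)
step 3: normalize row 2 (÷3) = (0, 0, 1, 0, 10)
  row 1: subtract 8×row2 = (0, 1, 0, 4, 4)
  row 3: subtract 3×row2 = (0, 0, 0, 0, 10)
skip col 3 (zero from row 3)
step 4: normalize row 3 (÷10) = (0, 0, 0, 0, 1)
  row 0: subtract 10×row3 = (1, 0, 0, 10, 0)
  row 1: subtract 4×row3 = (0, 1, 0, 4, 0)
  row 2: subtract 10×row3 = (0, 0, 1, 0, 0)

pivot columns: 0, 1, 2, 4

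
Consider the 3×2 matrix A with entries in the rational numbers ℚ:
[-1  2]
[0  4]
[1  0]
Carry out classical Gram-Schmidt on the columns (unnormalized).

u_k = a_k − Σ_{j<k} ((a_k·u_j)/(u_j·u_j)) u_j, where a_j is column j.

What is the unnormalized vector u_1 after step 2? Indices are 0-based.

u_1 = (1, 4, 1)

Step 1: u_0 = a_0 = (-1, 0, 1).
Step 2: u_1 = a_1 − (-1)·u_0 = (1, 4, 1).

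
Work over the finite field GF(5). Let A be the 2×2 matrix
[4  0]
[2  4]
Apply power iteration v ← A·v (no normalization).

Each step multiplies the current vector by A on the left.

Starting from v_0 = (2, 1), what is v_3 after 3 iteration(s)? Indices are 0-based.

v_0 = (2, 1).
v_1 = A·v_0 = (3, 3).
v_2 = A·v_1 = (2, 3).
v_3 = A·v_2 = (3, 1).

v_3 = (3, 1)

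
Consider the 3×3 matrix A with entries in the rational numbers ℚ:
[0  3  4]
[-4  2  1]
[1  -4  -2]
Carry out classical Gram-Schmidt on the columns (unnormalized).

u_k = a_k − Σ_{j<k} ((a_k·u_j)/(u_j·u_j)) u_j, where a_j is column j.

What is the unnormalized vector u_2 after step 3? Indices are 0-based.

u_2 = (490/349, 105/349, 420/349)

Step 1: u_0 = a_0 = (0, -4, 1).
Step 2: u_1 = a_1 − (-12/17)·u_0 = (3, -14/17, -56/17).
Step 3: u_2 = a_2 − (-6/17)·u_0 − (302/349)·u_1 = (490/349, 105/349, 420/349).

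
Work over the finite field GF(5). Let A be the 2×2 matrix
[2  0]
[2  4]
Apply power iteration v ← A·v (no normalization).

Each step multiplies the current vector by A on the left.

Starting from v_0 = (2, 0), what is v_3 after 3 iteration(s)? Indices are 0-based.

v_3 = (1, 2)

v_0 = (2, 0).
v_1 = A·v_0 = (4, 4).
v_2 = A·v_1 = (3, 4).
v_3 = A·v_2 = (1, 2).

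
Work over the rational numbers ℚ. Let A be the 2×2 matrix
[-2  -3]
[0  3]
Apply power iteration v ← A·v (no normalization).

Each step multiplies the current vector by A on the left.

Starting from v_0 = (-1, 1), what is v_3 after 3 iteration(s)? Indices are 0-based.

v_3 = (-13, 27)

v_0 = (-1, 1).
v_1 = A·v_0 = (-1, 3).
v_2 = A·v_1 = (-7, 9).
v_3 = A·v_2 = (-13, 27).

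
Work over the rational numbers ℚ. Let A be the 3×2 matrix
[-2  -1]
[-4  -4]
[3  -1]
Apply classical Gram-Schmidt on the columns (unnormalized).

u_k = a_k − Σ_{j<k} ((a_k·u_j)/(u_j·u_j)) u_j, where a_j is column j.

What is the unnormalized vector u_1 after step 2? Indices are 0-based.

Step 1: u_0 = a_0 = (-2, -4, 3).
Step 2: u_1 = a_1 − (15/29)·u_0 = (1/29, -56/29, -74/29).

u_1 = (1/29, -56/29, -74/29)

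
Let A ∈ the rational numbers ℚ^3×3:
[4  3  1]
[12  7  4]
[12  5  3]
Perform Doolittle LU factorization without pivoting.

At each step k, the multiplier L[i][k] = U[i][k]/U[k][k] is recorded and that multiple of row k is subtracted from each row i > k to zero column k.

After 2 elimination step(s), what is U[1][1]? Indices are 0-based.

U[1][1] = -2

k=0: U[0][0]=4
  eliminate (1,0): mult=3, new row 1: (0, -2, 1); set L[1][0]=3
  eliminate (2,0): mult=3, new row 2: (0, -4, 0); set L[2][0]=3
k=1: U[1][1]=-2
  eliminate (2,1): mult=2, new row 2: (0, 0, -2); set L[2][1]=2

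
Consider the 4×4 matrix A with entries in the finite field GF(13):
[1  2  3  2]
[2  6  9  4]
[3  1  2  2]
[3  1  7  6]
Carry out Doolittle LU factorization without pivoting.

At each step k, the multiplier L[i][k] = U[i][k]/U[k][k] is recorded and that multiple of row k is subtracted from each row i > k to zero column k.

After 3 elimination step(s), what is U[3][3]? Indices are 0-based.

U[3][3] = 5

[col 0] pivot 1
  R1 -= 2*R0 → (0, 2, 3, 0)  (L[1][0] := 2)
  R2 -= 3*R0 → (0, 8, 6, 9)  (L[2][0] := 3)
  R3 -= 3*R0 → (0, 8, 11, 0)  (L[3][0] := 3)
[col 1] pivot 2
  R2 -= 4*R1 → (0, 0, 7, 9)  (L[2][1] := 4)
  R3 -= 4*R1 → (0, 0, 12, 0)  (L[3][1] := 4)
[col 2] pivot 7
  R3 -= 11*R2 → (0, 0, 0, 5)  (L[3][2] := 11)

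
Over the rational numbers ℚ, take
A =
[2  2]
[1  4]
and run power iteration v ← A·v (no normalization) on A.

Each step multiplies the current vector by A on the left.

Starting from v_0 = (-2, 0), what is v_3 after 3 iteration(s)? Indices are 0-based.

v_0 = (-2, 0).
v_1 = A·v_0 = (-4, -2).
v_2 = A·v_1 = (-12, -12).
v_3 = A·v_2 = (-48, -60).

v_3 = (-48, -60)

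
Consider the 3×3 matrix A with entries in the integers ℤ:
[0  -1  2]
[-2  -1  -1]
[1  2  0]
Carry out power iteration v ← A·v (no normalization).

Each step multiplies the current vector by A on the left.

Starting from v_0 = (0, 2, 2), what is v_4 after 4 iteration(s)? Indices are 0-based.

v_4 = (22, 26, -36)

v_0 = (0, 2, 2).
v_1 = A·v_0 = (2, -4, 4).
v_2 = A·v_1 = (12, -4, -6).
v_3 = A·v_2 = (-8, -14, 4).
v_4 = A·v_3 = (22, 26, -36).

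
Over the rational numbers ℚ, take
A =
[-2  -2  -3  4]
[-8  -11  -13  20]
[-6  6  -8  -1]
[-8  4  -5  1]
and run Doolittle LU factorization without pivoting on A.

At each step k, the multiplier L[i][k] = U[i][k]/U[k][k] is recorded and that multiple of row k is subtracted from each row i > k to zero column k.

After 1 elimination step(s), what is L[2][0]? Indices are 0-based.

L[2][0] = 3

Step 1: pivot at (0,0) is -2.
  row1 ← row1 − (4)·row0  ⇒  L[1][0]=4, U row1=(0, -3, -1, 4)
  row2 ← row2 − (3)·row0  ⇒  L[2][0]=3, U row2=(0, 12, 1, -13)
  row3 ← row3 − (4)·row0  ⇒  L[3][0]=4, U row3=(0, 12, 7, -15)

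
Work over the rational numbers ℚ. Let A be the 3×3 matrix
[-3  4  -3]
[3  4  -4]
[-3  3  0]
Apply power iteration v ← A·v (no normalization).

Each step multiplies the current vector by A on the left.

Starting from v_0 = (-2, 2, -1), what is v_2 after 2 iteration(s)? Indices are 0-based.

v_0 = (-2, 2, -1).
v_1 = A·v_0 = (17, 6, 12).
v_2 = A·v_1 = (-63, 27, -33).

v_2 = (-63, 27, -33)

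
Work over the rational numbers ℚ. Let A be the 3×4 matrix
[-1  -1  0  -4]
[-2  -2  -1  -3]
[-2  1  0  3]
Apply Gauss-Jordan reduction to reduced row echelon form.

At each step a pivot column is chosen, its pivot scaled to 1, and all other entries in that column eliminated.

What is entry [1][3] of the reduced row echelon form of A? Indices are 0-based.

M[1][3] = 11/3

[1] R0 /= -1  ⇒  (1, 1, 0, 4)
     R1 -= -2·R0  ⇒  (0, 0, -1, 5)
     R2 -= -2·R0  ⇒  (0, 3, 0, 11)
[2] R1 <-> R2
[2] R1 /= 3  ⇒  (0, 1, 0, 11/3)
     R0 -= 1·R1  ⇒  (1, 0, 0, 1/3)
[3] R2 /= -1  ⇒  (0, 0, 1, -5)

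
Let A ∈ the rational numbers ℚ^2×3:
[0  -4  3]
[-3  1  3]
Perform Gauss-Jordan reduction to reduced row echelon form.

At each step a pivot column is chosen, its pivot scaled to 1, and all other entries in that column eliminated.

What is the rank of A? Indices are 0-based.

rank = 2

pivot(0,0): swap R0↔R1
pivot(0,0)=-3: scale R0 → (1, -1/3, -1)
pivot(1,1)=-4: scale R1 → (0, 1, -3/4)
  clear (0,1): R0 −= (-1/3)R1 → (1, 0, -5/4)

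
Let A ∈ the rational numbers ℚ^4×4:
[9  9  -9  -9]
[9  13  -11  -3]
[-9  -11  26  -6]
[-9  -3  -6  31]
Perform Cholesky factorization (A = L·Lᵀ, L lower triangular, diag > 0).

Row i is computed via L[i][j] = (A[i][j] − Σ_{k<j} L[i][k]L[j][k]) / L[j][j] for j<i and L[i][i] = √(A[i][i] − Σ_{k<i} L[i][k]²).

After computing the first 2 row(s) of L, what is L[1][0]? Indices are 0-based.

Step 1: L[0][0] = √(9) = 3.
  L[1][0] = (9) / L[0][0] = 3.
Step 2: L[1][1] = √(4) = 2.

L[1][0] = 3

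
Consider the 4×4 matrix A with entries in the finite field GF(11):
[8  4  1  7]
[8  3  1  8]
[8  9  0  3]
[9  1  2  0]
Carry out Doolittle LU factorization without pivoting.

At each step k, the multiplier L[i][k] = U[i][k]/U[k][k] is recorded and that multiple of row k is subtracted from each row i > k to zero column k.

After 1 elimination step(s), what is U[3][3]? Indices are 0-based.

Step 1: pivot at (0,0) is 8.
  row1 ← row1 − (1)·row0  ⇒  L[1][0]=1, U row1=(0, 10, 0, 1)
  row2 ← row2 − (1)·row0  ⇒  L[2][0]=1, U row2=(0, 5, 10, 7)
  row3 ← row3 − (8)·row0  ⇒  L[3][0]=8, U row3=(0, 2, 5, 10)

U[3][3] = 10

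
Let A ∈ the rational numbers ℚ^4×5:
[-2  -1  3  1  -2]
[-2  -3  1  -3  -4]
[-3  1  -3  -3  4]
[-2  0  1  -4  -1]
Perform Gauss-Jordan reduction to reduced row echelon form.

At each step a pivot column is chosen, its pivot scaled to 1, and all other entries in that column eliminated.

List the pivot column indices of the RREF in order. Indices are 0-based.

pivot(0,0)=-2: scale R0 → (1, 1/2, -3/2, -1/2, 1)
  clear (1,0): R1 −= (-2)R0 → (0, -2, -2, -4, -2)
  clear (2,0): R2 −= (-3)R0 → (0, 5/2, -15/2, -9/2, 7)
  clear (3,0): R3 −= (-2)R0 → (0, 1, -2, -5, 1)
pivot(1,1)=-2: scale R1 → (0, 1, 1, 2, 1)
  clear (0,1): R0 −= (1/2)R1 → (1, 0, -2, -3/2, 1/2)
  clear (2,1): R2 −= (5/2)R1 → (0, 0, -10, -19/2, 9/2)
  clear (3,1): R3 −= (1)R1 → (0, 0, -3, -7, 0)
pivot(2,2)=-10: scale R2 → (0, 0, 1, 19/20, -9/20)
  clear (0,2): R0 −= (-2)R2 → (1, 0, 0, 2/5, -2/5)
  clear (1,2): R1 −= (1)R2 → (0, 1, 0, 21/20, 29/20)
  clear (3,2): R3 −= (-3)R2 → (0, 0, 0, -83/20, -27/20)
pivot(3,3)=-83/20: scale R3 → (0, 0, 0, 1, 27/83)
  clear (0,3): R0 −= (2/5)R3 → (1, 0, 0, 0, -44/83)
  clear (1,3): R1 −= (21/20)R3 → (0, 1, 0, 0, 92/83)
  clear (2,3): R2 −= (19/20)R3 → (0, 0, 1, 0, -63/83)

pivot columns: 0, 1, 2, 3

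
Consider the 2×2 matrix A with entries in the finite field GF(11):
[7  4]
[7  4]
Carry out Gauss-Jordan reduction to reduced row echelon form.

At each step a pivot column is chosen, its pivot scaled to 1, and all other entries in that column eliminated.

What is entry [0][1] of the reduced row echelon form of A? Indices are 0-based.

step 1: normalize row 0 (÷7) = (1, 10)
  row 1: subtract 7×row0 = (0, 0)
skip col 1 (zero from row 1)

M[0][1] = 10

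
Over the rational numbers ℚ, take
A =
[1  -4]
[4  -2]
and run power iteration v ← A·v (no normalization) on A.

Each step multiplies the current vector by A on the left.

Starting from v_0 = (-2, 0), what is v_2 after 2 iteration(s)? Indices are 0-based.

v_2 = (30, 8)

v_0 = (-2, 0).
v_1 = A·v_0 = (-2, -8).
v_2 = A·v_1 = (30, 8).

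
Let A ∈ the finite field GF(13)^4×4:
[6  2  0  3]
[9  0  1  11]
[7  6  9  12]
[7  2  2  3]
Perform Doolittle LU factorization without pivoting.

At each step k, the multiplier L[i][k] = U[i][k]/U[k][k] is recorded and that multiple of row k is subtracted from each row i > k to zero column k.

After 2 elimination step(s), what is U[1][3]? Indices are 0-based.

U[1][3] = 0

[col 0] pivot 6
  R1 -= 8*R0 → (0, 10, 1, 0)  (L[1][0] := 8)
  R2 -= 12*R0 → (0, 8, 9, 2)  (L[2][0] := 12)
  R3 -= 12*R0 → (0, 4, 2, 6)  (L[3][0] := 12)
[col 1] pivot 10
  R2 -= 6*R1 → (0, 0, 3, 2)  (L[2][1] := 6)
  R3 -= 3*R1 → (0, 0, 12, 6)  (L[3][1] := 3)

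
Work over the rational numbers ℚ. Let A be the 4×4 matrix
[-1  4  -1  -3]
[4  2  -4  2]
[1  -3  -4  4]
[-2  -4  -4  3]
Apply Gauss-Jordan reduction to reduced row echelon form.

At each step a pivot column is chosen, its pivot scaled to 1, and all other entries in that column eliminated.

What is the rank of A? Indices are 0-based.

pivot(0,0)=-1: scale R0 → (1, -4, 1, 3)
  clear (1,0): R1 −= (4)R0 → (0, 18, -8, -10)
  clear (2,0): R2 −= (1)R0 → (0, 1, -5, 1)
  clear (3,0): R3 −= (-2)R0 → (0, -12, -2, 9)
pivot(1,1)=18: scale R1 → (0, 1, -4/9, -5/9)
  clear (0,1): R0 −= (-4)R1 → (1, 0, -7/9, 7/9)
  clear (2,1): R2 −= (1)R1 → (0, 0, -41/9, 14/9)
  clear (3,1): R3 −= (-12)R1 → (0, 0, -22/3, 7/3)
pivot(2,2)=-41/9: scale R2 → (0, 0, 1, -14/41)
  clear (0,2): R0 −= (-7/9)R2 → (1, 0, 0, 21/41)
  clear (1,2): R1 −= (-4/9)R2 → (0, 1, 0, -29/41)
  clear (3,2): R3 −= (-22/3)R2 → (0, 0, 0, -7/41)
pivot(3,3)=-7/41: scale R3 → (0, 0, 0, 1)
  clear (0,3): R0 −= (21/41)R3 → (1, 0, 0, 0)
  clear (1,3): R1 −= (-29/41)R3 → (0, 1, 0, 0)
  clear (2,3): R2 −= (-14/41)R3 → (0, 0, 1, 0)

rank = 4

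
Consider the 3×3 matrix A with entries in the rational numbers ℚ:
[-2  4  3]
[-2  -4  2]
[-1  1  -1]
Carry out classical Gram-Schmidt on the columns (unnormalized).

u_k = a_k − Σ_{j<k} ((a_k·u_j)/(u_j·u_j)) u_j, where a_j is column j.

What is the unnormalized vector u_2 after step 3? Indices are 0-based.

u_2 = (57/74, 19/74, -76/37)

Step 1: u_0 = a_0 = (-2, -2, -1).
Step 2: u_1 = a_1 − (-1/9)·u_0 = (34/9, -38/9, 8/9).
Step 3: u_2 = a_2 − (-1)·u_0 − (9/148)·u_1 = (57/74, 19/74, -76/37).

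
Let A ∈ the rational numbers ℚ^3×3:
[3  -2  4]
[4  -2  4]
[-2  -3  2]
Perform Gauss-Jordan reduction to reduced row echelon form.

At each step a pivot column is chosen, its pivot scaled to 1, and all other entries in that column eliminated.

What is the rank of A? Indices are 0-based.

rank = 3

[1] R0 /= 3  ⇒  (1, -2/3, 4/3)
     R1 -= 4·R0  ⇒  (0, 2/3, -4/3)
     R2 -= -2·R0  ⇒  (0, -13/3, 14/3)
[2] R1 /= 2/3  ⇒  (0, 1, -2)
     R0 -= -2/3·R1  ⇒  (1, 0, 0)
     R2 -= -13/3·R1  ⇒  (0, 0, -4)
[3] R2 /= -4  ⇒  (0, 0, 1)
     R1 -= -2·R2  ⇒  (0, 1, 0)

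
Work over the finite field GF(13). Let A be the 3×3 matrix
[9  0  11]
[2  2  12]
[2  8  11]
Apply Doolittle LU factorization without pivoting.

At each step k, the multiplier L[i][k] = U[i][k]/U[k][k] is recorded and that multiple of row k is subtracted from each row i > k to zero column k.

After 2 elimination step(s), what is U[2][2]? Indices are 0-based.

U[2][2] = 5

Step 1: pivot at (0,0) is 9.
  row1 ← row1 − (6)·row0  ⇒  L[1][0]=6, U row1=(0, 2, 11)
  row2 ← row2 − (6)·row0  ⇒  L[2][0]=6, U row2=(0, 8, 10)
Step 2: pivot at (1,1) is 2.
  row2 ← row2 − (4)·row1  ⇒  L[2][1]=4, U row2=(0, 0, 5)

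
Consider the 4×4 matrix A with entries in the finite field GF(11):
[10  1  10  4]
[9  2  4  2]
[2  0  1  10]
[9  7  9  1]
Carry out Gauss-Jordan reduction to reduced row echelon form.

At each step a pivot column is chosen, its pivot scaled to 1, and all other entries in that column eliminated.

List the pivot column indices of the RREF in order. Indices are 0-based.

step 1: normalize row 0 (÷10) = (1, 10, 1, 7)
  row 1: subtract 9×row0 = (0, 0, 6, 5)
  row 2: subtract 2×row0 = (0, 2, 10, 7)
  row 3: subtract 9×row0 = (0, 5, 0, 4)
step 2: exchange rows 1,2
step 2: normalize row 1 (÷2) = (0, 1, 5, 9)
  row 0: subtract 10×row1 = (1, 0, 6, 5)
  row 3: subtract 5×row1 = (0, 0, 8, 3)
step 3: normalize row 2 (÷6) = (0, 0, 1, 10)
  row 0: subtract 6×row2 = (1, 0, 0, 0)
  row 1: subtract 5×row2 = (0, 1, 0, 3)
  row 3: subtract 8×row2 = (0, 0, 0, 0)
skip col 3 (zero from row 3)

pivot columns: 0, 1, 2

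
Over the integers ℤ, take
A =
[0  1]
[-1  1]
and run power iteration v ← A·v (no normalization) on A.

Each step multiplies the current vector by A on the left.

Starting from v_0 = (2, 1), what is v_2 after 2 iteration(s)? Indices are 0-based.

v_0 = (2, 1).
v_1 = A·v_0 = (1, -1).
v_2 = A·v_1 = (-1, -2).

v_2 = (-1, -2)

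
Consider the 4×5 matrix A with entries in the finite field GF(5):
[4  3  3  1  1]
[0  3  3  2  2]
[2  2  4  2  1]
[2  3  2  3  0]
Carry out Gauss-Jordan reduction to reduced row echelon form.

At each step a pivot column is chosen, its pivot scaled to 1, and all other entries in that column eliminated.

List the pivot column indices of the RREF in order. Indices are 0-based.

pivot(0,0)=4: scale R0 → (1, 2, 2, 4, 4)
  clear (2,0): R2 −= (2)R0 → (0, 3, 0, 4, 3)
  clear (3,0): R3 −= (2)R0 → (0, 4, 3, 0, 2)
pivot(1,1)=3: scale R1 → (0, 1, 1, 4, 4)
  clear (0,1): R0 −= (2)R1 → (1, 0, 0, 1, 1)
  clear (2,1): R2 −= (3)R1 → (0, 0, 2, 2, 1)
  clear (3,1): R3 −= (4)R1 → (0, 0, 4, 4, 1)
pivot(2,2)=2: scale R2 → (0, 0, 1, 1, 3)
  clear (1,2): R1 −= (1)R2 → (0, 1, 0, 3, 1)
  clear (3,2): R3 −= (4)R2 → (0, 0, 0, 0, 4)
col 3: no nonzero at/below row 3; advance.
pivot(3,4)=4: scale R3 → (0, 0, 0, 0, 1)
  clear (0,4): R0 −= (1)R3 → (1, 0, 0, 1, 0)
  clear (1,4): R1 −= (1)R3 → (0, 1, 0, 3, 0)
  clear (2,4): R2 −= (3)R3 → (0, 0, 1, 1, 0)

pivot columns: 0, 1, 2, 4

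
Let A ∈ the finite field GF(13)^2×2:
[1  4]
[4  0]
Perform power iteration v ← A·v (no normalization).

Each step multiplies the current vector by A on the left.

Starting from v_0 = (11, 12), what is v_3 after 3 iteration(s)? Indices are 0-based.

v_3 = (9, 4)

v_0 = (11, 12).
v_1 = A·v_0 = (7, 5).
v_2 = A·v_1 = (1, 2).
v_3 = A·v_2 = (9, 4).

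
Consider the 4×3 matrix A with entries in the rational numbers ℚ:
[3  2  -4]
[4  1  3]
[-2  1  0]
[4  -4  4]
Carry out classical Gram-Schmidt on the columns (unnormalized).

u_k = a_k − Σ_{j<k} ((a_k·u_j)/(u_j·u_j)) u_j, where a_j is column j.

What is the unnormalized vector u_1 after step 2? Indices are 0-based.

Step 1: u_0 = a_0 = (3, 4, -2, 4).
Step 2: u_1 = a_1 − (-8/45)·u_0 = (38/15, 77/45, 29/45, -148/45).

u_1 = (38/15, 77/45, 29/45, -148/45)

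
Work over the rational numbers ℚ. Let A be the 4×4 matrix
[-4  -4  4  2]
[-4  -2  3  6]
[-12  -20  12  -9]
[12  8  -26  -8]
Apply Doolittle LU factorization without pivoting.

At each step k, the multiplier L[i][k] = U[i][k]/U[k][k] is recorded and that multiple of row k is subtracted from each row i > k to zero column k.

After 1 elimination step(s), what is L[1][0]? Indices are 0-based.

k=0: U[0][0]=-4
  eliminate (1,0): mult=1, new row 1: (0, 2, -1, 4); set L[1][0]=1
  eliminate (2,0): mult=3, new row 2: (0, -8, 0, -15); set L[2][0]=3
  eliminate (3,0): mult=-3, new row 3: (0, -4, -14, -2); set L[3][0]=-3

L[1][0] = 1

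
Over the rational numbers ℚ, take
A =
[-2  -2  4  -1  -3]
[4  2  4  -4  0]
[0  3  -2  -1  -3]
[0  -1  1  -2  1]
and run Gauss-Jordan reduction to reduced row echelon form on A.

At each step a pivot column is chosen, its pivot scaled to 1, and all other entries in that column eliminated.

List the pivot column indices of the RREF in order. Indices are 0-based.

step 1: normalize row 0 (÷-2) = (1, 1, -2, 1/2, 3/2)
  row 1: subtract 4×row0 = (0, -2, 12, -6, -6)
step 2: normalize row 1 (÷-2) = (0, 1, -6, 3, 3)
  row 0: subtract 1×row1 = (1, 0, 4, -5/2, -3/2)
  row 2: subtract 3×row1 = (0, 0, 16, -10, -12)
  row 3: subtract -1×row1 = (0, 0, -5, 1, 4)
step 3: normalize row 2 (÷16) = (0, 0, 1, -5/8, -3/4)
  row 0: subtract 4×row2 = (1, 0, 0, 0, 3/2)
  row 1: subtract -6×row2 = (0, 1, 0, -3/4, -3/2)
  row 3: subtract -5×row2 = (0, 0, 0, -17/8, 1/4)
step 4: normalize row 3 (÷-17/8) = (0, 0, 0, 1, -2/17)
  row 1: subtract -3/4×row3 = (0, 1, 0, 0, -27/17)
  row 2: subtract -5/8×row3 = (0, 0, 1, 0, -14/17)

pivot columns: 0, 1, 2, 3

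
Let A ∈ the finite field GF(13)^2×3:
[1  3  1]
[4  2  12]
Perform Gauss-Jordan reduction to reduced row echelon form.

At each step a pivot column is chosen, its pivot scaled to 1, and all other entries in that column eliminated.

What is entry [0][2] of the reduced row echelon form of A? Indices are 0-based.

M[0][2] = 6

pivot(0,0)=1: scale R0 → (1, 3, 1)
  clear (1,0): R1 −= (4)R0 → (0, 3, 8)
pivot(1,1)=3: scale R1 → (0, 1, 7)
  clear (0,1): R0 −= (3)R1 → (1, 0, 6)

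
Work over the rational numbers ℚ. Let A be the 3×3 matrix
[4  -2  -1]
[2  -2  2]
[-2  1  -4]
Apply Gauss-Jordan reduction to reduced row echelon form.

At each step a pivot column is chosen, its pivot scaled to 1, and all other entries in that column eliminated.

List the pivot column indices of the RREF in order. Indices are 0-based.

pivot columns: 0, 1, 2

step 1: normalize row 0 (÷4) = (1, -1/2, -1/4)
  row 1: subtract 2×row0 = (0, -1, 5/2)
  row 2: subtract -2×row0 = (0, 0, -9/2)
step 2: normalize row 1 (÷-1) = (0, 1, -5/2)
  row 0: subtract -1/2×row1 = (1, 0, -3/2)
step 3: normalize row 2 (÷-9/2) = (0, 0, 1)
  row 0: subtract -3/2×row2 = (1, 0, 0)
  row 1: subtract -5/2×row2 = (0, 1, 0)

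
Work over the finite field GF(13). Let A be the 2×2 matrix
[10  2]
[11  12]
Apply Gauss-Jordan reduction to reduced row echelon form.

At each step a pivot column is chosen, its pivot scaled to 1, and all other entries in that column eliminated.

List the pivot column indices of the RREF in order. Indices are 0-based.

step 1: normalize row 0 (÷10) = (1, 8)
  row 1: subtract 11×row0 = (0, 2)
step 2: normalize row 1 (÷2) = (0, 1)
  row 0: subtract 8×row1 = (1, 0)

pivot columns: 0, 1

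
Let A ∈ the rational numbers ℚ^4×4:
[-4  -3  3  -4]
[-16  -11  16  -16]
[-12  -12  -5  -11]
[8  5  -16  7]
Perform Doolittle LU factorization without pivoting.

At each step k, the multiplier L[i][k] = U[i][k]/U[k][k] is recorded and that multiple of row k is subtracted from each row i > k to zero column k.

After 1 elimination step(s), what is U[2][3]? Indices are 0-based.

U[2][3] = 1

Step 1: pivot at (0,0) is -4.
  row1 ← row1 − (4)·row0  ⇒  L[1][0]=4, U row1=(0, 1, 4, 0)
  row2 ← row2 − (3)·row0  ⇒  L[2][0]=3, U row2=(0, -3, -14, 1)
  row3 ← row3 − (-2)·row0  ⇒  L[3][0]=-2, U row3=(0, -1, -10, -1)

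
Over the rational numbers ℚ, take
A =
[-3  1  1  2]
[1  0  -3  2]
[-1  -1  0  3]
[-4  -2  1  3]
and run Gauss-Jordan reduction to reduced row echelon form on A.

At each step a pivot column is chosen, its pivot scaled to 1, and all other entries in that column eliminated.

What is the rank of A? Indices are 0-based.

[1] R0 /= -3  ⇒  (1, -1/3, -1/3, -2/3)
     R1 -= 1·R0  ⇒  (0, 1/3, -8/3, 8/3)
     R2 -= -1·R0  ⇒  (0, -4/3, -1/3, 7/3)
     R3 -= -4·R0  ⇒  (0, -10/3, -1/3, 1/3)
[2] R1 /= 1/3  ⇒  (0, 1, -8, 8)
     R0 -= -1/3·R1  ⇒  (1, 0, -3, 2)
     R2 -= -4/3·R1  ⇒  (0, 0, -11, 13)
     R3 -= -10/3·R1  ⇒  (0, 0, -27, 27)
[3] R2 /= -11  ⇒  (0, 0, 1, -13/11)
     R0 -= -3·R2  ⇒  (1, 0, 0, -17/11)
     R1 -= -8·R2  ⇒  (0, 1, 0, -16/11)
     R3 -= -27·R2  ⇒  (0, 0, 0, -54/11)
[4] R3 /= -54/11  ⇒  (0, 0, 0, 1)
     R0 -= -17/11·R3  ⇒  (1, 0, 0, 0)
     R1 -= -16/11·R3  ⇒  (0, 1, 0, 0)
     R2 -= -13/11·R3  ⇒  (0, 0, 1, 0)

rank = 4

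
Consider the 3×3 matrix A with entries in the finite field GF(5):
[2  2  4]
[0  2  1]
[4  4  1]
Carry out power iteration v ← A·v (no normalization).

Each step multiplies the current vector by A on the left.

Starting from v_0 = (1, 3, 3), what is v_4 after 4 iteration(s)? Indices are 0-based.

v_4 = (3, 2, 3)

v_0 = (1, 3, 3).
v_1 = A·v_0 = (0, 4, 4).
v_2 = A·v_1 = (4, 2, 0).
v_3 = A·v_2 = (2, 4, 4).
v_4 = A·v_3 = (3, 2, 3).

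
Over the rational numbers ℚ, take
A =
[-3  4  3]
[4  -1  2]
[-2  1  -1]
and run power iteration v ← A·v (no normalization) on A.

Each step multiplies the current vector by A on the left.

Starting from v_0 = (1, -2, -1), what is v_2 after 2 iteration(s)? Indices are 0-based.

v_2 = (49, -66, 35)

v_0 = (1, -2, -1).
v_1 = A·v_0 = (-14, 4, -3).
v_2 = A·v_1 = (49, -66, 35).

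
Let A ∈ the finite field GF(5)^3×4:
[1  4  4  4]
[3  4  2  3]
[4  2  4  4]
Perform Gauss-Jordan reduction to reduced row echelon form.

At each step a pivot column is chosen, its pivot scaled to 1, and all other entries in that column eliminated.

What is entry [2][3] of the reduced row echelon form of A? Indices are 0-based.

M[2][3] = 0

pivot(0,0)=1: scale R0 → (1, 4, 4, 4)
  clear (1,0): R1 −= (3)R0 → (0, 2, 0, 1)
  clear (2,0): R2 −= (4)R0 → (0, 1, 3, 3)
pivot(1,1)=2: scale R1 → (0, 1, 0, 3)
  clear (0,1): R0 −= (4)R1 → (1, 0, 4, 2)
  clear (2,1): R2 −= (1)R1 → (0, 0, 3, 0)
pivot(2,2)=3: scale R2 → (0, 0, 1, 0)
  clear (0,2): R0 −= (4)R2 → (1, 0, 0, 2)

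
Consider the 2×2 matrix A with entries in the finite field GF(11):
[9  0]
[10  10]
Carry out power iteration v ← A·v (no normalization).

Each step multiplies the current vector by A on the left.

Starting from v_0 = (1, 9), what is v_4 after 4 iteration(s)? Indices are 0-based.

v_0 = (1, 9).
v_1 = A·v_0 = (9, 1).
v_2 = A·v_1 = (4, 1).
v_3 = A·v_2 = (3, 6).
v_4 = A·v_3 = (5, 2).

v_4 = (5, 2)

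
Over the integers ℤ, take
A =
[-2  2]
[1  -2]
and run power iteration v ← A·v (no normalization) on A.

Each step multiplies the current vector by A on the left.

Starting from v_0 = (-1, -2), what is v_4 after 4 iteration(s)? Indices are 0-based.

v_4 = (124, -88)

v_0 = (-1, -2).
v_1 = A·v_0 = (-2, 3).
v_2 = A·v_1 = (10, -8).
v_3 = A·v_2 = (-36, 26).
v_4 = A·v_3 = (124, -88).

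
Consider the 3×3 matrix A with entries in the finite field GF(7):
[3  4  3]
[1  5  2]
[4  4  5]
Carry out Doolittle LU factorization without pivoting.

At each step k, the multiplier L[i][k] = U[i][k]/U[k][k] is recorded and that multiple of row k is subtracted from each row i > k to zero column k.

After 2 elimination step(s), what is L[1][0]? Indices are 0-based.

L[1][0] = 5

[col 0] pivot 3
  R1 -= 5*R0 → (0, 6, 1)  (L[1][0] := 5)
  R2 -= 6*R0 → (0, 1, 1)  (L[2][0] := 6)
[col 1] pivot 6
  R2 -= 6*R1 → (0, 0, 2)  (L[2][1] := 6)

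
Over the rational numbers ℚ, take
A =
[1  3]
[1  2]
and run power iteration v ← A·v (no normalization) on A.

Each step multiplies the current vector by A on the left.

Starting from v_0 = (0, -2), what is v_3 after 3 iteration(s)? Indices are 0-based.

v_0 = (0, -2).
v_1 = A·v_0 = (-6, -4).
v_2 = A·v_1 = (-18, -14).
v_3 = A·v_2 = (-60, -46).

v_3 = (-60, -46)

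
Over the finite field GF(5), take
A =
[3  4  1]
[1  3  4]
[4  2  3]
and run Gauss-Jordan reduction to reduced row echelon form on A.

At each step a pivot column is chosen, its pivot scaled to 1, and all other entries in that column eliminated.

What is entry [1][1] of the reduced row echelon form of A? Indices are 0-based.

step 1: normalize row 0 (÷3) = (1, 3, 2)
  row 1: subtract 1×row0 = (0, 0, 2)
  row 2: subtract 4×row0 = (0, 0, 0)
skip col 1 (zero from row 1)
step 2: normalize row 1 (÷2) = (0, 0, 1)
  row 0: subtract 2×row1 = (1, 3, 0)

M[1][1] = 0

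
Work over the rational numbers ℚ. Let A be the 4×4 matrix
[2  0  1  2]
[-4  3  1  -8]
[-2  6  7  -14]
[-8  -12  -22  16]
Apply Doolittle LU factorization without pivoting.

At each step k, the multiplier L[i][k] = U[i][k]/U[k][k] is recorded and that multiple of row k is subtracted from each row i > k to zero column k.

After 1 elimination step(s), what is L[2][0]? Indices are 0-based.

[col 0] pivot 2
  R1 -= -2*R0 → (0, 3, 3, -4)  (L[1][0] := -2)
  R2 -= -1*R0 → (0, 6, 8, -12)  (L[2][0] := -1)
  R3 -= -4*R0 → (0, -12, -18, 24)  (L[3][0] := -4)

L[2][0] = -1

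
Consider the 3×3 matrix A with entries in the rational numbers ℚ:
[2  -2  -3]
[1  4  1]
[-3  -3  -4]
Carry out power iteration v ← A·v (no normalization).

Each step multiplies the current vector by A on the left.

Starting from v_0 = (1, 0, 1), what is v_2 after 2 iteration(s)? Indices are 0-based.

v_0 = (1, 0, 1).
v_1 = A·v_0 = (-1, 2, -7).
v_2 = A·v_1 = (15, 0, 25).

v_2 = (15, 0, 25)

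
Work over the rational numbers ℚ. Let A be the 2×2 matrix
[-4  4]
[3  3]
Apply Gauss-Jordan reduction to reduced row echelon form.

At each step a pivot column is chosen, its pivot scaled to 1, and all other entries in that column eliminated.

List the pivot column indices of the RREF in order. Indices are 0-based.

pivot(0,0)=-4: scale R0 → (1, -1)
  clear (1,0): R1 −= (3)R0 → (0, 6)
pivot(1,1)=6: scale R1 → (0, 1)
  clear (0,1): R0 −= (-1)R1 → (1, 0)

pivot columns: 0, 1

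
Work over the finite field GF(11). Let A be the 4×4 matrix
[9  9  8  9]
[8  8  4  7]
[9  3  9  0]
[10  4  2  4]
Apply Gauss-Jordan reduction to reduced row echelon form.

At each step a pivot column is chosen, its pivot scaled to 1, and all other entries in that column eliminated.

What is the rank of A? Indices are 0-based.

pivot(0,0)=9: scale R0 → (1, 1, 7, 1)
  clear (1,0): R1 −= (8)R0 → (0, 0, 3, 10)
  clear (2,0): R2 −= (9)R0 → (0, 5, 1, 2)
  clear (3,0): R3 −= (10)R0 → (0, 5, 9, 5)
pivot(1,1): swap R1↔R2
pivot(1,1)=5: scale R1 → (0, 1, 9, 7)
  clear (0,1): R0 −= (1)R1 → (1, 0, 9, 5)
  clear (3,1): R3 −= (5)R1 → (0, 0, 8, 3)
pivot(2,2)=3: scale R2 → (0, 0, 1, 7)
  clear (0,2): R0 −= (9)R2 → (1, 0, 0, 8)
  clear (1,2): R1 −= (9)R2 → (0, 1, 0, 10)
  clear (3,2): R3 −= (8)R2 → (0, 0, 0, 2)
pivot(3,3)=2: scale R3 → (0, 0, 0, 1)
  clear (0,3): R0 −= (8)R3 → (1, 0, 0, 0)
  clear (1,3): R1 −= (10)R3 → (0, 1, 0, 0)
  clear (2,3): R2 −= (7)R3 → (0, 0, 1, 0)

rank = 4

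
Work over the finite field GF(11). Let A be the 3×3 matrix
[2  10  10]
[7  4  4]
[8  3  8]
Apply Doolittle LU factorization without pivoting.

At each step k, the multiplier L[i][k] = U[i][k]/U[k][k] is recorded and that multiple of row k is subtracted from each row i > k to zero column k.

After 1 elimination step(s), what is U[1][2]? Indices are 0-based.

k=0: U[0][0]=2
  eliminate (1,0): mult=9, new row 1: (0, 2, 2); set L[1][0]=9
  eliminate (2,0): mult=4, new row 2: (0, 7, 1); set L[2][0]=4

U[1][2] = 2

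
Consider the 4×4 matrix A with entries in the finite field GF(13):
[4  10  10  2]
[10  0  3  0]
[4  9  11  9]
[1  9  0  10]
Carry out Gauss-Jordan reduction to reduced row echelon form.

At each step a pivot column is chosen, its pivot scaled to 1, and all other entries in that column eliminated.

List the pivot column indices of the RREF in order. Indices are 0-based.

pivot columns: 0, 1, 2, 3

step 1: normalize row 0 (÷4) = (1, 9, 9, 7)
  row 1: subtract 10×row0 = (0, 1, 4, 8)
  row 2: subtract 4×row0 = (0, 12, 1, 7)
  row 3: subtract 1×row0 = (0, 0, 4, 3)
step 2: normalize row 1 (÷1) = (0, 1, 4, 8)
  row 0: subtract 9×row1 = (1, 0, 12, 0)
  row 2: subtract 12×row1 = (0, 0, 5, 2)
step 3: normalize row 2 (÷5) = (0, 0, 1, 3)
  row 0: subtract 12×row2 = (1, 0, 0, 3)
  row 1: subtract 4×row2 = (0, 1, 0, 9)
  row 3: subtract 4×row2 = (0, 0, 0, 4)
step 4: normalize row 3 (÷4) = (0, 0, 0, 1)
  row 0: subtract 3×row3 = (1, 0, 0, 0)
  row 1: subtract 9×row3 = (0, 1, 0, 0)
  row 2: subtract 3×row3 = (0, 0, 1, 0)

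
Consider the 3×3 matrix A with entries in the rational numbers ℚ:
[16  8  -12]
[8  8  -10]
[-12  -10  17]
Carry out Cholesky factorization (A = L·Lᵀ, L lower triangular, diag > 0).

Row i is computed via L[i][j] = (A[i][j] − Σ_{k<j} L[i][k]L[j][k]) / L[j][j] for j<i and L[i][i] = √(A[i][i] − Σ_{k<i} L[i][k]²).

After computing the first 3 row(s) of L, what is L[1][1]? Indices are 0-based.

Step 1: L[0][0] = √(16) = 4.
  L[1][0] = (8) / L[0][0] = 2.
Step 2: L[1][1] = √(4) = 2.
  L[2][0] = (-12) / L[0][0] = -3.
  L[2][1] = (-4) / L[1][1] = -2.
Step 3: L[2][2] = √(4) = 2.

L[1][1] = 2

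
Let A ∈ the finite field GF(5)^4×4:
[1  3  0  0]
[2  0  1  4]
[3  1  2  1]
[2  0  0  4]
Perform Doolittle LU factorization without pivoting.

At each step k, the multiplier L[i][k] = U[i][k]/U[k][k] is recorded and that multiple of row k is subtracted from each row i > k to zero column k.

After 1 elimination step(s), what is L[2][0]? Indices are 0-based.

L[2][0] = 3

Step 1: pivot at (0,0) is 1.
  row1 ← row1 − (2)·row0  ⇒  L[1][0]=2, U row1=(0, 4, 1, 4)
  row2 ← row2 − (3)·row0  ⇒  L[2][0]=3, U row2=(0, 2, 2, 1)
  row3 ← row3 − (2)·row0  ⇒  L[3][0]=2, U row3=(0, 4, 0, 4)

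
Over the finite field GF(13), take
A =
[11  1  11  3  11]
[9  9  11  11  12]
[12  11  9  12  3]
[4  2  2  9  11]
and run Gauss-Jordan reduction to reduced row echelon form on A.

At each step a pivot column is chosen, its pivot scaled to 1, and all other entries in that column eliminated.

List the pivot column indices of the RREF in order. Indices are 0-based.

pivot(0,0)=11: scale R0 → (1, 6, 1, 5, 1)
  clear (1,0): R1 −= (9)R0 → (0, 7, 2, 5, 3)
  clear (2,0): R2 −= (12)R0 → (0, 4, 10, 4, 4)
  clear (3,0): R3 −= (4)R0 → (0, 4, 11, 2, 7)
pivot(1,1)=7: scale R1 → (0, 1, 4, 10, 6)
  clear (0,1): R0 −= (6)R1 → (1, 0, 3, 10, 4)
  clear (2,1): R2 −= (4)R1 → (0, 0, 7, 3, 6)
  clear (3,1): R3 −= (4)R1 → (0, 0, 8, 1, 9)
pivot(2,2)=7: scale R2 → (0, 0, 1, 6, 12)
  clear (0,2): R0 −= (3)R2 → (1, 0, 0, 5, 7)
  clear (1,2): R1 −= (4)R2 → (0, 1, 0, 12, 10)
  clear (3,2): R3 −= (8)R2 → (0, 0, 0, 5, 4)
pivot(3,3)=5: scale R3 → (0, 0, 0, 1, 6)
  clear (0,3): R0 −= (5)R3 → (1, 0, 0, 0, 3)
  clear (1,3): R1 −= (12)R3 → (0, 1, 0, 0, 3)
  clear (2,3): R2 −= (6)R3 → (0, 0, 1, 0, 2)

pivot columns: 0, 1, 2, 3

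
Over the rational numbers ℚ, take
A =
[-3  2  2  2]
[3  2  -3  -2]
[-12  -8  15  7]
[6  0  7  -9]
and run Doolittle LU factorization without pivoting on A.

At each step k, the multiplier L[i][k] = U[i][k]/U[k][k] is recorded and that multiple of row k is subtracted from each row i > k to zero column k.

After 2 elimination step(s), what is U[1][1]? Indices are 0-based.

U[1][1] = 4

Step 1: pivot at (0,0) is -3.
  row1 ← row1 − (-1)·row0  ⇒  L[1][0]=-1, U row1=(0, 4, -1, 0)
  row2 ← row2 − (4)·row0  ⇒  L[2][0]=4, U row2=(0, -16, 7, -1)
  row3 ← row3 − (-2)·row0  ⇒  L[3][0]=-2, U row3=(0, 4, 11, -5)
Step 2: pivot at (1,1) is 4.
  row2 ← row2 − (-4)·row1  ⇒  L[2][1]=-4, U row2=(0, 0, 3, -1)
  row3 ← row3 − (1)·row1  ⇒  L[3][1]=1, U row3=(0, 0, 12, -5)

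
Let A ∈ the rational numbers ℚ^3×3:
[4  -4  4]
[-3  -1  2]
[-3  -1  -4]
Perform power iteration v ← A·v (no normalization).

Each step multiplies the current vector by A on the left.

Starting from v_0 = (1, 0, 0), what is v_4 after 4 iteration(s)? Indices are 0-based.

v_4 = (472, -471, -201)

v_0 = (1, 0, 0).
v_1 = A·v_0 = (4, -3, -3).
v_2 = A·v_1 = (16, -15, 3).
v_3 = A·v_2 = (136, -27, -45).
v_4 = A·v_3 = (472, -471, -201).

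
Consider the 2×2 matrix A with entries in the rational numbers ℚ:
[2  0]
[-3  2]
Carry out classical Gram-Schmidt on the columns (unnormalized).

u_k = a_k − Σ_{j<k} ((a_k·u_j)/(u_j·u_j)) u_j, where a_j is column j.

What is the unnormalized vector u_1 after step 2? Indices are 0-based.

Step 1: u_0 = a_0 = (2, -3).
Step 2: u_1 = a_1 − (-6/13)·u_0 = (12/13, 8/13).

u_1 = (12/13, 8/13)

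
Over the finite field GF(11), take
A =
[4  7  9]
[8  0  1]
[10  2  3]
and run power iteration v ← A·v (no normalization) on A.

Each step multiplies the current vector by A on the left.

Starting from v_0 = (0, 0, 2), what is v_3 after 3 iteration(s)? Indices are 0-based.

v_0 = (0, 0, 2).
v_1 = A·v_0 = (7, 2, 6).
v_2 = A·v_1 = (8, 7, 4).
v_3 = A·v_2 = (7, 2, 7).

v_3 = (7, 2, 7)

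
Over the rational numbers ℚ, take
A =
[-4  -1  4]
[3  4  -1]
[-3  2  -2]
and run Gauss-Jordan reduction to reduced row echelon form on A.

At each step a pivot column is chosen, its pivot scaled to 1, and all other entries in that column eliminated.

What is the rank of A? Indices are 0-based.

rank = 3

pivot(0,0)=-4: scale R0 → (1, 1/4, -1)
  clear (1,0): R1 −= (3)R0 → (0, 13/4, 2)
  clear (2,0): R2 −= (-3)R0 → (0, 11/4, -5)
pivot(1,1)=13/4: scale R1 → (0, 1, 8/13)
  clear (0,1): R0 −= (1/4)R1 → (1, 0, -15/13)
  clear (2,1): R2 −= (11/4)R1 → (0, 0, -87/13)
pivot(2,2)=-87/13: scale R2 → (0, 0, 1)
  clear (0,2): R0 −= (-15/13)R2 → (1, 0, 0)
  clear (1,2): R1 −= (8/13)R2 → (0, 1, 0)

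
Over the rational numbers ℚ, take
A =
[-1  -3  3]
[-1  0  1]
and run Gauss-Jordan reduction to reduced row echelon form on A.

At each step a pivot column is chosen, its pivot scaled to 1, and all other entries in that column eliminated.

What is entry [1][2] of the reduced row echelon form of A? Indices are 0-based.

M[1][2] = -2/3

pivot(0,0)=-1: scale R0 → (1, 3, -3)
  clear (1,0): R1 −= (-1)R0 → (0, 3, -2)
pivot(1,1)=3: scale R1 → (0, 1, -2/3)
  clear (0,1): R0 −= (3)R1 → (1, 0, -1)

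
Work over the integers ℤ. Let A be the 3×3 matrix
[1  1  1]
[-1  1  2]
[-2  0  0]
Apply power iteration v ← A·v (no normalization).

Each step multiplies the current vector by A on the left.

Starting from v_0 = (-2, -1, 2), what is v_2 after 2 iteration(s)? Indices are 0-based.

v_2 = (8, 14, 2)

v_0 = (-2, -1, 2).
v_1 = A·v_0 = (-1, 5, 4).
v_2 = A·v_1 = (8, 14, 2).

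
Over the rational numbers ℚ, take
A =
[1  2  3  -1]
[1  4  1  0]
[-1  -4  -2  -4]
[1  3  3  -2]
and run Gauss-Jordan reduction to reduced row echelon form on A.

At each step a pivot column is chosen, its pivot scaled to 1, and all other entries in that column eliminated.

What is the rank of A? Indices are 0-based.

[1] R0 /= 1  ⇒  (1, 2, 3, -1)
     R1 -= 1·R0  ⇒  (0, 2, -2, 1)
     R2 -= -1·R0  ⇒  (0, -2, 1, -5)
     R3 -= 1·R0  ⇒  (0, 1, 0, -1)
[2] R1 /= 2  ⇒  (0, 1, -1, 1/2)
     R0 -= 2·R1  ⇒  (1, 0, 5, -2)
     R2 -= -2·R1  ⇒  (0, 0, -1, -4)
     R3 -= 1·R1  ⇒  (0, 0, 1, -3/2)
[3] R2 /= -1  ⇒  (0, 0, 1, 4)
     R0 -= 5·R2  ⇒  (1, 0, 0, -22)
     R1 -= -1·R2  ⇒  (0, 1, 0, 9/2)
     R3 -= 1·R2  ⇒  (0, 0, 0, -11/2)
[4] R3 /= -11/2  ⇒  (0, 0, 0, 1)
     R0 -= -22·R3  ⇒  (1, 0, 0, 0)
     R1 -= 9/2·R3  ⇒  (0, 1, 0, 0)
     R2 -= 4·R3  ⇒  (0, 0, 1, 0)

rank = 4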